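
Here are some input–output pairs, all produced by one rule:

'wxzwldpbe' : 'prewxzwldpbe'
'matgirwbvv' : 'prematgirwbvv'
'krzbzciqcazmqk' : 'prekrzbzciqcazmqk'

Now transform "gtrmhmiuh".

In each case the input is transformed by: prepend "pre".
"gtrmhmiuh" → "pregtrmhmiuh".

pregtrmhmiuh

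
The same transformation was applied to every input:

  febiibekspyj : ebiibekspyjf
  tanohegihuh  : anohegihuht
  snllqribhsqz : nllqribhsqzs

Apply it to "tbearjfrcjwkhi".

bearjfrcjwkhit

Looking at the pairs, the operation is to move the first character to the end.
"tbearjfrcjwkhi" → "bearjfrcjwkhit".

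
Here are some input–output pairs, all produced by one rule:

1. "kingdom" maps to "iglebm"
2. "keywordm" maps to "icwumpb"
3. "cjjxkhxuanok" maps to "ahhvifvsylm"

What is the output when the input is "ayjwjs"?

Looking at the pairs, the operation is to delete the last character, then shift every letter 2 places backward in the alphabet (wrapping around).
Applying that to "ayjwjs" gives "ywhuh".

ywhuh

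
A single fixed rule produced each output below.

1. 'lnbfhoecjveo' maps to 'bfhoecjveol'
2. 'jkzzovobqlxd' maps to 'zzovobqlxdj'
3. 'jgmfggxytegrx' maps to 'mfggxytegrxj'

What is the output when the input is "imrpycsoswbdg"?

rpycsoswbdgi

Rule — move the first character to the end, then delete the first character.
Applying both steps to "imrpycsoswbdg": "mrpycsoswbdgi", then "rpycsoswbdgi".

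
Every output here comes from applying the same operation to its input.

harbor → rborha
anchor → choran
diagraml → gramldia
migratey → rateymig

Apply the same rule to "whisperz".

sperzwhi

In each case the input is transformed by: swap the front and back halves of the string, then move the last character to the front.
For "whisperz", step one produces "perzwhis"; step two turns that into "sperzwhi".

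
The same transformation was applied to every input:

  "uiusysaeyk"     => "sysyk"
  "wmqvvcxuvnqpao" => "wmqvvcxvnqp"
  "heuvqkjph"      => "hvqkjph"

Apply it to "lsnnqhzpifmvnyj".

lsnnqhzpfmvnyj

Each output is the input with this applied: remove every vowel.
Doing the same to "lsnnqhzpifmvnyj": "lsnnqhzpfmvnyj".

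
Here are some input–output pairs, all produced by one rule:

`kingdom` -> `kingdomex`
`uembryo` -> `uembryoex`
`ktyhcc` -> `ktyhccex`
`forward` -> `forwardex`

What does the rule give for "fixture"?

fixtureex

Looking at the pairs, the operation is to append "ex".
For "fixture" the result is "fixtureex".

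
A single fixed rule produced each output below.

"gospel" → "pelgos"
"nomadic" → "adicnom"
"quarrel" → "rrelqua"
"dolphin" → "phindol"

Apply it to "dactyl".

tyldac

What's happening: move the first 3 characters to the end (rotate left by 3).
Applying that to "dactyl" gives "tyldac".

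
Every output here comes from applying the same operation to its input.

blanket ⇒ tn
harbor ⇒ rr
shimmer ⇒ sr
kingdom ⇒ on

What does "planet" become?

The pattern: sort the characters into reverse alphabetical order, then keep only the first 2 characters.
For "planet", step one produces "tpnlea"; step two turns that into "tp".

tp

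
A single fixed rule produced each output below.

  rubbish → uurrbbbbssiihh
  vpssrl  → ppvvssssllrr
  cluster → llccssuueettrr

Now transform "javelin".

The rule is to swap each adjacent pair of characters (1↔2, 3↔4, ...), then double every character.
Applying both steps to "javelin": "ajeviln", then "aajjeevviillnn".

aajjeevviillnn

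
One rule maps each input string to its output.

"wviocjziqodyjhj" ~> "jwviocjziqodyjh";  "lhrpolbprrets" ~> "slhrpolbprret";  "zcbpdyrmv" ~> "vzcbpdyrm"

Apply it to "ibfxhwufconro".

oibfxhwufconr

The rule is to move the last character to the front.
On "ibfxhwufconro" that produces "oibfxhwufconr".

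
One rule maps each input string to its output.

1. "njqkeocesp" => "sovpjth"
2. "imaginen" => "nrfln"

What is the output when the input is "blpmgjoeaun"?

gqurlotj

Rule — delete the last 3 characters, then shift every letter 5 places forward in the alphabet (wrapping around).
"blpmgjoeaun" → "blpmgjoe" → "gqurlotj".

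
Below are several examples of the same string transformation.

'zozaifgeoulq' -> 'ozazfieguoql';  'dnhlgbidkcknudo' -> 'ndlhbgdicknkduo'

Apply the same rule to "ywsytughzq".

wyysuthgqz

What's happening: swap each adjacent pair of characters (1↔2, 3↔4, ...).
On "ywsytughzq" that produces "wyysuthgqz".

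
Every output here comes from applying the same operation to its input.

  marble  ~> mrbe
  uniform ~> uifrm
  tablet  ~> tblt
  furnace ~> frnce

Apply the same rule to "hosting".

hstng

Looking at the pairs, the operation is to double every character, then keep one character in every 3, starting at position 2 (positions 2nd, 5th, 8th, ...).
Applying both steps to "hosting": "hhoossttiinngg", then "hstng".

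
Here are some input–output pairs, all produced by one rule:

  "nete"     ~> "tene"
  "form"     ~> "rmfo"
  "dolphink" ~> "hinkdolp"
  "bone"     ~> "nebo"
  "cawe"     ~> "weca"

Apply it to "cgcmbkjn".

In each case the input is transformed by: swap the front and back halves of the string.
So "cgcmbkjn" becomes "bkjncgcm".

bkjncgcm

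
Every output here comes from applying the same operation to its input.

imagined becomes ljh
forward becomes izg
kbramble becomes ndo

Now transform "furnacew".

The rule is to shift every letter 3 places forward in the alphabet (wrapping around), then keep one character in every 3, starting at position 1 (positions 1st, 4th, 7th, ...).
Applying both steps to "furnacew": "ixuqdfhz", then "iqh".

iqh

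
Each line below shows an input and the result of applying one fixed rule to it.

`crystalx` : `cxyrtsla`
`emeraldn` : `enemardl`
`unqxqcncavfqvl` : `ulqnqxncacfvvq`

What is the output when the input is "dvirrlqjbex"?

dxivrrqlbje

Rule — move the last character to the front, then swap each adjacent pair of characters (1↔2, 3↔4, ...).
Applying both steps to "dvirrlqjbex": "xdvirrlqjbe", then "dxivrrqlbje".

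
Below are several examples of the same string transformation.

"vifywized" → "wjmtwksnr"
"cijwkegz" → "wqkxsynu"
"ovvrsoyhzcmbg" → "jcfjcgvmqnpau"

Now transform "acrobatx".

The pattern: shift every letter 12 places backward in the alphabet (wrapping around), then swap each adjacent pair of characters (1↔2, 3↔4, ...).
For "acrobatx", step one produces "oqfcpohl"; step two turns that into "qocfoplh".

qocfoplh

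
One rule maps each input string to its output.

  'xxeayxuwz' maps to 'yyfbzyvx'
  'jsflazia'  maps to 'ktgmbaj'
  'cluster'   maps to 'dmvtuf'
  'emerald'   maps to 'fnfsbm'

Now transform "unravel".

What's happening: shift every letter 1 place forward in the alphabet (wrapping around), then delete the last character.
On "unravel": the first step gives "vosbwfm", and the second then gives "vosbwf".

vosbwf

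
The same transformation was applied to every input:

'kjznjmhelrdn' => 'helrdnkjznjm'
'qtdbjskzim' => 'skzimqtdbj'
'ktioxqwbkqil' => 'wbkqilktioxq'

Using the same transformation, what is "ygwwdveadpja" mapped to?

eadpjaygwwdv

Rule — swap the front and back halves of the string.
On "ygwwdveadpja" that produces "eadpjaygwwdv".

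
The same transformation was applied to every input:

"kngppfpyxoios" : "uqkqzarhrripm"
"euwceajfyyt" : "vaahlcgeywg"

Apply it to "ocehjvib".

What's happening: shift every letter 2 places forward in the alphabet (wrapping around), then reverse the string.
"ocehjvib" → "qegjlxkd" → "dkxljgeq".

dkxljgeq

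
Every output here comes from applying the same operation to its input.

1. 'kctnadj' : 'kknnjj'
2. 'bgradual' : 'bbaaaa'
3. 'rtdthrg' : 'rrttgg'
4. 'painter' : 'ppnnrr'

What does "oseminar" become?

oommaa

Rule — keep one character in every 3, starting at position 1 (positions 1st, 4th, 7th, ...), then double every character.
Applying that to "oseminar" gives "oommaa".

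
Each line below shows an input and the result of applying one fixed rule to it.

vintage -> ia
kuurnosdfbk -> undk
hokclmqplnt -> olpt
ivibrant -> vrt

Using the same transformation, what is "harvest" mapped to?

ae

What's happening: keep one character in every 3, starting at position 2 (positions 2nd, 5th, 8th, ...).
On "harvest" that produces "ae".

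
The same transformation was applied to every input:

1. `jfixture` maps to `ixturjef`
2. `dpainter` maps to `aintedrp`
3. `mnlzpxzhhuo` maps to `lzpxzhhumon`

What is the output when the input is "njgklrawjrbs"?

gklrawjrbnsj

In each case the input is transformed by: swap the first and last characters, then move the first 2 characters to the end (rotate left by 2).
Working it through for "njgklrawjrbs": intermediate "sjgklrawjrbn", final "gklrawjrbnsj".
(Check on "jfixture": → "efixturj" → "ixturjef" ✓)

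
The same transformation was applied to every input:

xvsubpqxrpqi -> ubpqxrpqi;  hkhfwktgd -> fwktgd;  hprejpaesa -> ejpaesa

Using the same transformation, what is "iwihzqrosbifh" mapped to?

The transformation: delete the first 3 characters.
On "iwihzqrosbifh" that produces "hzqrosbifh".

hzqrosbifh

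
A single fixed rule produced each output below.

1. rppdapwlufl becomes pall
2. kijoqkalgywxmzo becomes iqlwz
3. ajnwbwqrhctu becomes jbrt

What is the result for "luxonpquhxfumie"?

unufi

What's happening: keep one character in every 3, starting at position 2 (positions 2nd, 5th, 8th, ...).
"luxonpquhxfumie" → "unufi".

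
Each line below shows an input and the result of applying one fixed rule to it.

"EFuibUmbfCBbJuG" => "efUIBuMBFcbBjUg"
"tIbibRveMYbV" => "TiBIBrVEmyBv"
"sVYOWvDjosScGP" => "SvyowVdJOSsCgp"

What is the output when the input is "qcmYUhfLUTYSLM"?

The pattern: flip the case of every letter.
Applying that to "qcmYUhfLUTYSLM" gives "QCMyuHFlutyslm".

QCMyuHFlutyslm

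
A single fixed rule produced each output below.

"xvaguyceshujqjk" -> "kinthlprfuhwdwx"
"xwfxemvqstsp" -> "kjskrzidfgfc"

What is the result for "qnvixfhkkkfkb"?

Rule — shift every letter 13 places forward in the alphabet (wrapping around) — i.e. ROT13.
So "qnvixfhkkkfkb" becomes "daivksuxxxsxo".

daivksuxxxsxo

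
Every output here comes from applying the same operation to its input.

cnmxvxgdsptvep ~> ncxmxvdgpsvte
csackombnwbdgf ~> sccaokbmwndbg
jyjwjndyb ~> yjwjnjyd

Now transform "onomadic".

The rule is to delete the last character, then swap each adjacent pair of characters (1↔2, 3↔4, ...).
On "onomadic": the first step gives "onomadi", and the second then gives "nomodai".

nomodai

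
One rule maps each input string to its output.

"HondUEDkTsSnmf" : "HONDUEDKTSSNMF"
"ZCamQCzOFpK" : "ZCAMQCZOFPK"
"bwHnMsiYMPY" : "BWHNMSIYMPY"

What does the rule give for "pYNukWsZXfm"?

PYNUKWSZXFM

What's happening: convert every letter to uppercase.
For "pYNukWsZXfm" the result is "PYNUKWSZXFM".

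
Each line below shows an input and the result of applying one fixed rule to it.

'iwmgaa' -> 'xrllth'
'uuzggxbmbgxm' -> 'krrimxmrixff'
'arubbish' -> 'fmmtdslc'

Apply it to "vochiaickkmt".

nstltnvvxegz

Each output is the input with this applied: shift every letter 11 places forward in the alphabet (wrapping around), then move the first 2 characters to the end (rotate left by 2).
"vochiaickkmt" → "gznstltnvvxe" → "nstltnvvxegz".
(Check on "arubbish": → "lcfmmtds" → "fmmtdslc" ✓)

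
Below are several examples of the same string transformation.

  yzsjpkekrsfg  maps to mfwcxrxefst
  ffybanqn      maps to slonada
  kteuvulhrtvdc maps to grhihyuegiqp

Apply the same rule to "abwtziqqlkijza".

ojgmvddyxvwmn

The pattern: shift every letter 13 places forward in the alphabet (wrapping around) — i.e. ROT13, then delete the first character.
On "abwtziqqlkijza": the first step gives "nojgmvddyxvwmn", and the second then gives "ojgmvddyxvwmn".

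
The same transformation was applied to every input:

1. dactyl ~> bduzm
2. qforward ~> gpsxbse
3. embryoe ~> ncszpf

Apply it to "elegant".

mfhbou

The rule is to shift every letter 1 place forward in the alphabet (wrapping around), then delete the first character.
Starting from "elegant": after the first operation, "fmfhbou"; after the second, "mfhbou".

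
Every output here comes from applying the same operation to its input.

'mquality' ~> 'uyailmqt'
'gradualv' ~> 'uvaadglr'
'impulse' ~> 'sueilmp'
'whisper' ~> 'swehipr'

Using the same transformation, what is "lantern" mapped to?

In each case the input is transformed by: sort the characters into alphabetical order, then move the last 2 characters to the front (rotate right by 2).
For "lantern", step one produces "aelnnrt"; step two turns that into "rtaelnn".

rtaelnn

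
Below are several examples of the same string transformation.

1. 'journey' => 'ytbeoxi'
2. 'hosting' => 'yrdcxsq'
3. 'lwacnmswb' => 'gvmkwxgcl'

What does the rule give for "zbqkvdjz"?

Rule — swap each adjacent pair of characters (1↔2, 3↔4, ...), then shift every letter 10 places forward in the alphabet (wrapping around).
Applying that to "zbqkvdjz" gives "ljuanfjt".

ljuanfjt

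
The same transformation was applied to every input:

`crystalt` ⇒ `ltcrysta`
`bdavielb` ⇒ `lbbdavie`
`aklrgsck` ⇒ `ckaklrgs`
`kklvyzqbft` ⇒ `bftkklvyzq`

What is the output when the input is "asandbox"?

The transformation: move the first 2 characters to the end (rotate left by 2), then swap the front and back halves of the string.
"asandbox" → "andboxas" → "oxasandb".

oxasandb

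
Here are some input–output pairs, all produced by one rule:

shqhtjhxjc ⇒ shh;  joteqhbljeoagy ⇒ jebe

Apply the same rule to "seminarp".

si

Looking at the pairs, the operation is to keep one character in every 3, starting at position 1 (positions 1st, 4th, 7th, ...), then delete the last character.
Applying that to "seminarp" gives "si".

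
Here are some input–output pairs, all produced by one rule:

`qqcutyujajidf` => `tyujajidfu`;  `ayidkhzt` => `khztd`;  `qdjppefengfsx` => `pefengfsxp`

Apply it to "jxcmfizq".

fizqm

The rule is to delete the first 3 characters, then move the first character to the end.
"jxcmfizq" → "mfizq" → "fizqm".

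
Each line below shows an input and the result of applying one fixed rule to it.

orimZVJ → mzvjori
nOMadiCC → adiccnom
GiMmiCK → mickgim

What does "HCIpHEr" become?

In each case the input is transformed by: move the first 3 characters to the end (rotate left by 3), then convert every letter to lowercase.
For "HCIpHEr", step one produces "pHErHCI"; step two turns that into "pherhci".

pherhci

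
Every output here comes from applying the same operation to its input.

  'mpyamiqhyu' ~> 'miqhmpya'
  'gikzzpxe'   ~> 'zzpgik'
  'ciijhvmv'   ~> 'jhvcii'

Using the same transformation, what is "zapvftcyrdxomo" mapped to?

In each case the input is transformed by: delete the last 2 characters, then swap the front and back halves of the string.
Starting from "zapvftcyrdxomo": after the first operation, "zapvftcyrdxo"; after the second, "cyrdxozapvft".
(Check on "gikzzpxe": → "gikzzp" → "zzpgik" ✓)

cyrdxozapvft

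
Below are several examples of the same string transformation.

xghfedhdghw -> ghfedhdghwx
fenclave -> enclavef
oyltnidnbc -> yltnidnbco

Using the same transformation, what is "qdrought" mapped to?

In each case the input is transformed by: move the first character to the end.
On "qdrought" that produces "droughtq".

droughtq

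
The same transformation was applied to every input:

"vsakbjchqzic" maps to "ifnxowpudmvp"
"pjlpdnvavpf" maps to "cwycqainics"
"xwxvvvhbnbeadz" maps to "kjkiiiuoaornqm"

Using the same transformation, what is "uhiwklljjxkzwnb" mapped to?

In each case the input is transformed by: shift every letter 13 places forward in the alphabet (wrapping around) — i.e. ROT13.
On "uhiwklljjxkzwnb" that produces "huvjxyywwkxmjao".

huvjxyywwkxmjao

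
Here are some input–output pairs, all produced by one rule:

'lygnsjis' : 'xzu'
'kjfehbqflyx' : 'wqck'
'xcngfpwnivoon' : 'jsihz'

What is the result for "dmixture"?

pjd

The transformation: keep one character in every 3, starting at position 1 (positions 1st, 4th, 7th, ...), then shift every letter 12 places forward in the alphabet (wrapping around).
For "dmixture", step one produces "dxr"; step two turns that into "pjd".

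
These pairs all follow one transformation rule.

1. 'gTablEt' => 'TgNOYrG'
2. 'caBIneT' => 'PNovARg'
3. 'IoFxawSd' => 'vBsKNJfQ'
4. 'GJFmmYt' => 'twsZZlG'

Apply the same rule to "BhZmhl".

oUmZUY

The rule is to flip the case of every letter, then shift every letter 13 places forward in the alphabet (wrapping around) — i.e. ROT13.
"BhZmhl" → "bHzMHL" → "oUmZUY".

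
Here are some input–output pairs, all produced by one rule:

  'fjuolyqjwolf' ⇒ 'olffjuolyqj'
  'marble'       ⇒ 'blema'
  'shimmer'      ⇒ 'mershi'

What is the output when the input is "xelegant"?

antxele

Each output is the input with this applied: move the last 3 characters to the front (rotate right by 3), then delete the last character.
For "xelegant", step one produces "antxeleg"; step two turns that into "antxele".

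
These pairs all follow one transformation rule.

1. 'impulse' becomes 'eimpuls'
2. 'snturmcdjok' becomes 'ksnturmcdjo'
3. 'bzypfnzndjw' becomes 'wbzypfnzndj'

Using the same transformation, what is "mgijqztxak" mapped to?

Each output is the input with this applied: move the last character to the front.
Applying that to "mgijqztxak" gives "kmgijqztxa".

kmgijqztxa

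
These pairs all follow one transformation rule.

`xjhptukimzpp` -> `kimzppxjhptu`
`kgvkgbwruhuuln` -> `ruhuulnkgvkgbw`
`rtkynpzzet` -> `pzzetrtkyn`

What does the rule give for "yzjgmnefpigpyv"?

Each output is the input with this applied: swap the front and back halves of the string.
So "yzjgmnefpigpyv" becomes "fpigpyvyzjgmne".

fpigpyvyzjgmne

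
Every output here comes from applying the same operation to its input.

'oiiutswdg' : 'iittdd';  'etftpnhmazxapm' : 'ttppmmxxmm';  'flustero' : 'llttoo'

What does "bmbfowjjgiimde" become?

Looking at the pairs, the operation is to keep one character in every 3, starting at position 2 (positions 2nd, 5th, 8th, ...), then double every character.
For "bmbfowjjgiimde", step one produces "mojie"; step two turns that into "mmoojjiiee".

mmoojjiiee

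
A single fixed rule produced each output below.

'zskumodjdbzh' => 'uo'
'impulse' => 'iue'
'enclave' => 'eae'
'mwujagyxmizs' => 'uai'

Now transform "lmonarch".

Each output is the input with this applied: keep only the vowels.
So "lmonarch" becomes "oa".

oa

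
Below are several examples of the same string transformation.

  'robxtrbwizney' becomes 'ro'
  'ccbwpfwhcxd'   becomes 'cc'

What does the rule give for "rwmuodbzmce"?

rw

What's happening: keep only the first 2 characters.
On "rwmuodbzmce" that produces "rw".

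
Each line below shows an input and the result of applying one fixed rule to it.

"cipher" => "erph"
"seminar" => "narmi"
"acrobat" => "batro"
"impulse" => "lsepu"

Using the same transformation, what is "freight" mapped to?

Rule — delete the first 2 characters, then move the first 2 characters to the end (rotate left by 2).
Starting from "freight": after the first operation, "eight"; after the second, "ghtei".
(Check on "seminar": → "minar" → "narmi" ✓)

ghtei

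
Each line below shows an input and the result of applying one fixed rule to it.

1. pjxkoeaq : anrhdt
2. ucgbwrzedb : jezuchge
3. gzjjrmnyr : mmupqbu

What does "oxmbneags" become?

peqhdjv

Each output is the input with this applied: delete the first 2 characters, then shift every letter 3 places forward in the alphabet (wrapping around).
"oxmbneags" → "mbneags" → "peqhdjv".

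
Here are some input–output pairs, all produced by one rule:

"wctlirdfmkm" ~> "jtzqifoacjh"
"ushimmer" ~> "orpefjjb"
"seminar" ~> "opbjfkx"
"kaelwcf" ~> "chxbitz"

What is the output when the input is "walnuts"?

In each case the input is transformed by: shift every letter 3 places backward in the alphabet (wrapping around), then move the last character to the front.
Applying both steps to "walnuts": "txikrqp", then "ptxikrq".

ptxikrq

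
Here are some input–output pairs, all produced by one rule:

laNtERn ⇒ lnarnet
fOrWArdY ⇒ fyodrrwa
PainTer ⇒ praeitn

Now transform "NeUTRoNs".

nsenuotr

Looking at the pairs, the operation is to take characters alternately from the front and the back (1st, last, 2nd, 2nd-last, ...), then convert every letter to lowercase.
For "NeUTRoNs", step one produces "NseNUoTR"; step two turns that into "nsenuotr".
(Check on "laNtERn": → "lnaRNEt" → "lnarnet" ✓)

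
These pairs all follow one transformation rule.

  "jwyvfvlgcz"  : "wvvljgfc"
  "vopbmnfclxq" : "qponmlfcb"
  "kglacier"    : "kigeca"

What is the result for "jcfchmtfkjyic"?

What's happening: sort the characters into reverse alphabetical order, then delete the first 2 characters.
Applying both steps to "jcfchmtfkjyic": "ytmkjjihffccc", then "mkjjihffccc".

mkjjihffccc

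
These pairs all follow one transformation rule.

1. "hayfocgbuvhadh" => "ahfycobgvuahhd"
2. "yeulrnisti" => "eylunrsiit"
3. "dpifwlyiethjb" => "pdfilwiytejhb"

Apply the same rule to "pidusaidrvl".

In each case the input is transformed by: swap each adjacent pair of characters (1↔2, 3↔4, ...).
"pidusaidrvl" → "ipudasdivrl".

ipudasdivrl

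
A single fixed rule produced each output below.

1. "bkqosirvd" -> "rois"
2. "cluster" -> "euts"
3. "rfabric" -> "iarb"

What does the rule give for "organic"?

igna

The transformation: take characters alternately from the front and the back (1st, last, 2nd, 2nd-last, ...), then keep only the last 4 characters.
"organic" → "ocrigna" → "igna".
(Check on "cluster": → "crleuts" → "euts" ✓)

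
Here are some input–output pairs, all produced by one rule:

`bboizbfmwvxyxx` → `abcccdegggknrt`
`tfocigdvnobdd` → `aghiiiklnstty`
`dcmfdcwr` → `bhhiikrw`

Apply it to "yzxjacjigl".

cdefhlnooq

Looking at the pairs, the operation is to shift every letter 5 places forward in the alphabet (wrapping around), then sort the characters into alphabetical order.
"yzxjacjigl" → "decofhonlq" → "cdefhlnooq".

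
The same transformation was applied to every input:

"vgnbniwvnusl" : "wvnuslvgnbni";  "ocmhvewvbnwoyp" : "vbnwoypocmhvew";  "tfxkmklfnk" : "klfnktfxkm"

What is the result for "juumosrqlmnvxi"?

In each case the input is transformed by: swap the front and back halves of the string.
For "juumosrqlmnvxi" the result is "qlmnvxijuumosr".

qlmnvxijuumosr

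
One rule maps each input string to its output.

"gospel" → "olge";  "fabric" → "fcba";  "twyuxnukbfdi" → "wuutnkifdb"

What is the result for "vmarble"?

mleba

The transformation: sort the characters into reverse alphabetical order, then delete the first 2 characters.
For "vmarble", step one produces "vrmleba"; step two turns that into "mleba".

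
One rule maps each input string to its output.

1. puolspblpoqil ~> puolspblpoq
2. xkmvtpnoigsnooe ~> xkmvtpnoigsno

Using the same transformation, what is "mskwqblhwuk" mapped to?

mskwqblhw

In each case the input is transformed by: delete the last 2 characters.
For "mskwqblhwuk" the result is "mskwqblhw".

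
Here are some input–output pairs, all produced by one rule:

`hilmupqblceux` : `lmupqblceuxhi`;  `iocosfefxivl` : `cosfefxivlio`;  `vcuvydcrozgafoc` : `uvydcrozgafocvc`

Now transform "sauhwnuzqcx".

uhwnuzqcxsa

The rule is to move the first 2 characters to the end (rotate left by 2).
"sauhwnuzqcx" → "uhwnuzqcxsa".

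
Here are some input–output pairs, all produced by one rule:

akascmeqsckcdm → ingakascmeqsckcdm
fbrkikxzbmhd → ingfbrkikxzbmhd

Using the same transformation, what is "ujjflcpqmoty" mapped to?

ingujjflcpqmoty

The transformation: prepend "ing".
Doing the same to "ujjflcpqmoty": "ingujjflcpqmoty".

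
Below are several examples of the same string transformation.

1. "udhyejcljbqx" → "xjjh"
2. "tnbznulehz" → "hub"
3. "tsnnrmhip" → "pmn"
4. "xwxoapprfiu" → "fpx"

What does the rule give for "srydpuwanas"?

The transformation: keep one character in every 3, starting at position 3 (positions 3rd, 6th, 9th, ...), then reverse the string.
For "srydpuwanas" the result is "nuy".

nuy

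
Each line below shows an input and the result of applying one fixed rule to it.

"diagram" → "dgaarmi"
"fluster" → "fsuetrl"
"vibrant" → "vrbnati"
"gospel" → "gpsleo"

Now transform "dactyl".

dtclya

Each output is the input with this applied: swap each adjacent pair of characters (1↔2, 3↔4, ...), then move the first character to the end.
Doing the same to "dactyl": "dtclya".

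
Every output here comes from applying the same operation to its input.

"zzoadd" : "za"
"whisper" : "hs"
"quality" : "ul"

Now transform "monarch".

The rule is to keep every other character starting from the second (positions 2nd, 4th, 6th, ...), then delete the last character.
So "monarch" becomes "oa".

oa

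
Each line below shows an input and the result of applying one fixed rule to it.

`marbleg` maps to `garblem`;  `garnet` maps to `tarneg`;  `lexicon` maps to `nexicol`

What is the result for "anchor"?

Looking at the pairs, the operation is to swap the first and last characters.
Doing the same to "anchor": "rnchoa".

rnchoa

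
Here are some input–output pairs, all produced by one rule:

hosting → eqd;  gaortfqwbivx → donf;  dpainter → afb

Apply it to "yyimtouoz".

What's happening: shift every letter 3 places backward in the alphabet (wrapping around), then keep one character in every 3, starting at position 1 (positions 1st, 4th, 7th, ...).
So "yyimtouoz" becomes "vjr".

vjr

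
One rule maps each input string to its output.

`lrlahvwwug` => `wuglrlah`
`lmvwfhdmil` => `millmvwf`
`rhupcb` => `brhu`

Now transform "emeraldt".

Rule — swap the front and back halves of the string, then delete the first 2 characters.
For "emeraldt" the result is "dtemer".

dtemer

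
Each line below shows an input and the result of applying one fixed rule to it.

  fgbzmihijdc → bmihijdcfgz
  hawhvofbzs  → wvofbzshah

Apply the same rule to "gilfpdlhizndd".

Looking at the pairs, the operation is to move the first 3 characters to the end (rotate left by 3), then swap the first and last characters.
Applying both steps to "gilfpdlhizndd": "fpdlhiznddgil", then "lpdlhiznddgif".

lpdlhiznddgif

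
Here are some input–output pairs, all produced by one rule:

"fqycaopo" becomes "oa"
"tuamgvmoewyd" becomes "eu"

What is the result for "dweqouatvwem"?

Rule — shift every letter 2 places backward in the alphabet (wrapping around), then keep only the vowels.
Starting from "dweqouatvwem": after the first operation, "bucomsyrtuck"; after the second, "uou".

uou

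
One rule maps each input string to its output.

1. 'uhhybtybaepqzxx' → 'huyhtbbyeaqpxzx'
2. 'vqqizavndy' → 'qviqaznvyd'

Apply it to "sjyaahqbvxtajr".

jsayhabqxvatrj

Each output is the input with this applied: swap each adjacent pair of characters (1↔2, 3↔4, ...).
On "sjyaahqbvxtajr" that produces "jsayhabqxvatrj".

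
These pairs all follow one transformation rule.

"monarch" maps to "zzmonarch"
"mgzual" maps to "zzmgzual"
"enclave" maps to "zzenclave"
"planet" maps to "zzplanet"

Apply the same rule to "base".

What's happening: prepend "zz".
Applying that to "base" gives "zzbase".

zzbase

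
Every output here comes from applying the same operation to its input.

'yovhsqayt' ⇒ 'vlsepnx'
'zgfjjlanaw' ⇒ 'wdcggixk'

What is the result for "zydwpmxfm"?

wvatmju

In each case the input is transformed by: shift every letter 3 places backward in the alphabet (wrapping around), then delete the last 2 characters.
Applying both steps to "zydwpmxfm": "wvatmjucj", then "wvatmju".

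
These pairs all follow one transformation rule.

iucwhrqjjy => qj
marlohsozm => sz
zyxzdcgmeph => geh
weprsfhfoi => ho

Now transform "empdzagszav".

The rule is to keep every other character starting from the first (positions 1st, 3rd, 5th, ...), then delete the first 3 characters.
Starting from "empdzagszav": after the first operation, "epzgzv"; after the second, "gzv".

gzv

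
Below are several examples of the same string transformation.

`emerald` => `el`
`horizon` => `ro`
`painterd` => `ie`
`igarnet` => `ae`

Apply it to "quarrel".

ae

The pattern: keep one character in every 3, starting at position 3 (positions 3rd, 6th, 9th, ...).
For "quarrel" the result is "ae".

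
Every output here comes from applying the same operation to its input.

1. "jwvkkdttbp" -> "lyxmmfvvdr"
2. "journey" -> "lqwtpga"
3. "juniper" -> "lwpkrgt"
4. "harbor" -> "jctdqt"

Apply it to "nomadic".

In each case the input is transformed by: shift every letter 2 places forward in the alphabet (wrapping around).
On "nomadic" that produces "pqocfke".

pqocfke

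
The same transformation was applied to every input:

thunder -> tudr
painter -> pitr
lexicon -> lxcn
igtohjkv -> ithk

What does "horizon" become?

hrzn

Rule — keep every other character starting from the first (positions 1st, 3rd, 5th, ...).
So "horizon" becomes "hrzn".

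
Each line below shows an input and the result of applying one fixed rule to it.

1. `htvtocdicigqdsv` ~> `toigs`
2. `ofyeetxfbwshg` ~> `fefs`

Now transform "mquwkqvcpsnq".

qkcn

Looking at the pairs, the operation is to keep one character in every 3, starting at position 2 (positions 2nd, 5th, 8th, ...).
On "mquwkqvcpsnq" that produces "qkcn".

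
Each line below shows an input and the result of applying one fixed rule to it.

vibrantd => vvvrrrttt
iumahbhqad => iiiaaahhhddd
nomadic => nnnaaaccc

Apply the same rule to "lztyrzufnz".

lllyyyuuuzzz

What's happening: keep one character in every 3, starting at position 1 (positions 1st, 4th, 7th, ...), then repeat every character 3 times.
Applying both steps to "lztyrzufnz": "lyuz", then "lllyyyuuuzzz".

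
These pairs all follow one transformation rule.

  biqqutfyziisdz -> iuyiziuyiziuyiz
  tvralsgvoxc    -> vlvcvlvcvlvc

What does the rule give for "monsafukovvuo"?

oakvoakvoakv

Each output is the input with this applied: keep one character in every 3, starting at position 2 (positions 2nd, 5th, 8th, ...), then write the whole string 3 times in a row.
Starting from "monsafukovvuo": after the first operation, "oakv"; after the second, "oakvoakvoakv".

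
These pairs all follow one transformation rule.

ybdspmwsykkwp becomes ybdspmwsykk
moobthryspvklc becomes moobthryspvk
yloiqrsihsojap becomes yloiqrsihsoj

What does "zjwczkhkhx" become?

Rule — delete the last 2 characters.
Doing the same to "zjwczkhkhx": "zjwczkhk".

zjwczkhk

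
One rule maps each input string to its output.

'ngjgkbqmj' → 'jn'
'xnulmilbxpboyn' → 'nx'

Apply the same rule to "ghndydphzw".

wg

Rule — move the last character to the front, then keep only the first 2 characters.
On "ghndydphzw": the first step gives "wghndydphz", and the second then gives "wg".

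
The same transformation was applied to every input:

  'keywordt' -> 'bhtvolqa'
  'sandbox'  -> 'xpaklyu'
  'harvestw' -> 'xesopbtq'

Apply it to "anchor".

kxezol

The rule is to swap each adjacent pair of characters (1↔2, 3↔4, ...), then shift every letter 3 places backward in the alphabet (wrapping around).
For "anchor", step one produces "nahcro"; step two turns that into "kxezol".
(Check on "sandbox": → "asdnobx" → "xpaklyu" ✓)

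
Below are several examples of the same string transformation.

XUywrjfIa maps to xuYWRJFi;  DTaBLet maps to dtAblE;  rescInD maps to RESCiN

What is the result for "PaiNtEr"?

pAInTe

The pattern: delete the last character, then flip the case of every letter.
For "PaiNtEr", step one produces "PaiNtE"; step two turns that into "pAInTe".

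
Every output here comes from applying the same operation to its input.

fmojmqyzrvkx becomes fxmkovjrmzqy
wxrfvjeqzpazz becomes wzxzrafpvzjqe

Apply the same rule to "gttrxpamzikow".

Rule — take characters alternately from the front and the back (1st, last, 2nd, 2nd-last, ...).
Applying that to "gttrxpamzikow" gives "gwtotkrixzpma".

gwtotkrixzpma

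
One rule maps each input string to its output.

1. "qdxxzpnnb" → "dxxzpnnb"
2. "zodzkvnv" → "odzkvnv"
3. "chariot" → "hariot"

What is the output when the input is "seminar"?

eminar

Rule — delete the first character.
Applying that to "seminar" gives "eminar".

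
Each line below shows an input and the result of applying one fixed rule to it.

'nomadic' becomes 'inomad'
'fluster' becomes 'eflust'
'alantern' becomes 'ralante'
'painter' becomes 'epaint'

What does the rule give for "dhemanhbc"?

Looking at the pairs, the operation is to delete the last character, then move the last character to the front.
Starting from "dhemanhbc": after the first operation, "dhemanhb"; after the second, "bdhemanh".

bdhemanh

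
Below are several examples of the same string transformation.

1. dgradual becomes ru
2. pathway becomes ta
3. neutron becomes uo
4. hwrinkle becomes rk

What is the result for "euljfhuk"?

In each case the input is transformed by: keep one character in every 3, starting at position 3 (positions 3rd, 6th, 9th, ...).
"euljfhuk" → "lh".

lh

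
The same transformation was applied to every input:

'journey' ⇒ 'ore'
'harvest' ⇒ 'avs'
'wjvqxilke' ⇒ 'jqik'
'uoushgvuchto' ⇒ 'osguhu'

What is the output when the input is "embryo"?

Rule — swap the first and last characters, then keep every other character starting from the second (positions 2nd, 4th, 6th, ...).
For "embryo", step one produces "ombrye"; step two turns that into "mre".

mre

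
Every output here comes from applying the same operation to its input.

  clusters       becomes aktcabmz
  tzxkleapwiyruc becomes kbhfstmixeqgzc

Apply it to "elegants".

Looking at the pairs, the operation is to shift every letter 8 places forward in the alphabet (wrapping around), then move the last character to the front.
On "elegants": the first step gives "mtmoivba", and the second then gives "amtmoivb".

amtmoivb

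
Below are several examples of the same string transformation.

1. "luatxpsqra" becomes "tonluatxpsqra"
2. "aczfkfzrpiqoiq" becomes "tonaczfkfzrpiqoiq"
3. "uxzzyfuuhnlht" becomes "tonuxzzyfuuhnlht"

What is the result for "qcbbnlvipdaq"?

The pattern: prepend "ton".
Applying that to "qcbbnlvipdaq" gives "tonqcbbnlvipdaq".

tonqcbbnlvipdaq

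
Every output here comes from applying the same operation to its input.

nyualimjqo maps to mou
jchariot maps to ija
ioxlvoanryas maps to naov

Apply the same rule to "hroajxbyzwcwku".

Each output is the input with this applied: swap the front and back halves of the string, then keep one character in every 3, starting at position 2 (positions 2nd, 5th, 8th, ...).
Applying both steps to "hroajxbyzwcwku": "yzwcwkuhroajxb", then "zwhab".

zwhab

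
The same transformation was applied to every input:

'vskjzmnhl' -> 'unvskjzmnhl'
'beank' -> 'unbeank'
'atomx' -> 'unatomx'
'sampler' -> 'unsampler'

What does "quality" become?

unquality

Each output is the input with this applied: prepend "un".
Doing the same to "quality": "unquality".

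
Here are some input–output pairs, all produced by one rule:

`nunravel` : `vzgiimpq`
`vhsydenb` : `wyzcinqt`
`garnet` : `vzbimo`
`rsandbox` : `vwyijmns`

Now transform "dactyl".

vxygot

The rule is to sort the characters into alphabetical order, then shift every letter 5 places backward in the alphabet (wrapping around).
Starting from "dactyl": after the first operation, "acdlty"; after the second, "vxygot".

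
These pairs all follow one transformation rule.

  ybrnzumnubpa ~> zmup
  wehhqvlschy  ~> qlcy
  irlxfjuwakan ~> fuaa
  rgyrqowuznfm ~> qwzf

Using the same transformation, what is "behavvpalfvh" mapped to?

vplv

What's happening: keep every other character starting from the first (positions 1st, 3rd, 5th, ...), then keep only the last 4 characters.
On "behavvpalfvh": the first step gives "bhvplv", and the second then gives "vplv".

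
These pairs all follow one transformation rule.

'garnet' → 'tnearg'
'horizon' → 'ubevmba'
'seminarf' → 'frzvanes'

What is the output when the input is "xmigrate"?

The rule is to shift every letter 13 places forward in the alphabet (wrapping around) — i.e. ROT13.
"xmigrate" → "kzvtengr".

kzvtengr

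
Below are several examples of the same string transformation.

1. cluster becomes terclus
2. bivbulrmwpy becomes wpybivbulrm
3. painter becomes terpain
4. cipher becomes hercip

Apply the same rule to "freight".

ghtfrei

Rule — move the last 3 characters to the front (rotate right by 3).
On "freight" that produces "ghtfrei".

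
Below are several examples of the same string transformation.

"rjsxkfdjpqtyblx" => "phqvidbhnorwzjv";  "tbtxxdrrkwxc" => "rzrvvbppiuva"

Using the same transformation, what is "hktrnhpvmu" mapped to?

Each output is the input with this applied: shift every letter 2 places backward in the alphabet (wrapping around).
For "hktrnhpvmu" the result is "firplfntks".

firplfntks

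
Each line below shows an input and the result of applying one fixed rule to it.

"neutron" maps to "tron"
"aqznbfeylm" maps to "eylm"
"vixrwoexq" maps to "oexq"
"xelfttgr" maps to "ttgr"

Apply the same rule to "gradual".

dual

What's happening: keep only the last 4 characters.
Applying that to "gradual" gives "dual".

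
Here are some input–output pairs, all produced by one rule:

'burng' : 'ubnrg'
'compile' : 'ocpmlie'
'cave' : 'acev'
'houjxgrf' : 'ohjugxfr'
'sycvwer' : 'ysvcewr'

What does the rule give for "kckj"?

The transformation: swap each adjacent pair of characters (1↔2, 3↔4, ...).
On "kckj" that produces "ckjk".

ckjk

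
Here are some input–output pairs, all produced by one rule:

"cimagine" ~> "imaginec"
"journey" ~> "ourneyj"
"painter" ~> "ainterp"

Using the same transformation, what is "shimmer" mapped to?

Each output is the input with this applied: move the first character to the end.
On "shimmer" that produces "himmers".

himmers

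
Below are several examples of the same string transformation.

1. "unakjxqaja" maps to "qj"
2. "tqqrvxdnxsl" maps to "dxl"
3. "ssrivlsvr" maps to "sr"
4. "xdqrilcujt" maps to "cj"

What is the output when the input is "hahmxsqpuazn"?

quz

What's happening: keep every other character starting from the first (positions 1st, 3rd, 5th, ...), then delete the first 3 characters.
"hahmxsqpuazn" → "hhxquz" → "quz".
(Check on "ssrivlsvr": → "srvsr" → "sr" ✓)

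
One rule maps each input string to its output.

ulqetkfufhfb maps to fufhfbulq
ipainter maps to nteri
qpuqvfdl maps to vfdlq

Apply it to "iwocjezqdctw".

Rule — swap the front and back halves of the string, then delete the last 3 characters.
On "iwocjezqdctw": the first step gives "zqdctwiwocje", and the second then gives "zqdctwiwo".
(Check on "ipainter": → "nteripai" → "nteri" ✓)

zqdctwiwo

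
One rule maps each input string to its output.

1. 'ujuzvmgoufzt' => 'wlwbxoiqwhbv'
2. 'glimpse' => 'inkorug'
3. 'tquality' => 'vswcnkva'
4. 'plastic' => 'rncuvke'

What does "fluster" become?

hnwuvgt

What's happening: shift every letter 2 places forward in the alphabet (wrapping around).
Applying that to "fluster" gives "hnwuvgt".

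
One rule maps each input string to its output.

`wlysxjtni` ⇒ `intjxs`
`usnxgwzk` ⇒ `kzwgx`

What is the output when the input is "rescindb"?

bdnic

Each output is the input with this applied: reverse the string, then delete the last 3 characters.
For "rescindb", step one produces "bdnicser"; step two turns that into "bdnic".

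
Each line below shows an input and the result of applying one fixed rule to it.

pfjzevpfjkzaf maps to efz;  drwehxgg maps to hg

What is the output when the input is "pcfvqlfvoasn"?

Rule — keep one character in every 3, starting at position 2 (positions 2nd, 5th, 8th, ...), then delete the first character.
Starting from "pcfvqlfvoasn": after the first operation, "cqvs"; after the second, "qvs".

qvs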